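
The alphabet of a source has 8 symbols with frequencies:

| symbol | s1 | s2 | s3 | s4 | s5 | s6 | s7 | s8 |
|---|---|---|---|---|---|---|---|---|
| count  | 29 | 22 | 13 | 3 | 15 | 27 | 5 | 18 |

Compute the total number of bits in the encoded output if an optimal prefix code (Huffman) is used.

Build the Huffman tree bottom-up:
s4(3) + s7(5) → 8
8 + s3(13) → 21
s5(15) + s8(18) → 33
21 + s2(22) → 43
s6(27) + s1(29) → 56
33 + 43 → 76
56 + 76 → 132
Each symbol's bit-cost is frequency × depth; summing gives 369 bits (equivalently 8 + 21 + 33 + 43 + 56 + 76 + 132).

369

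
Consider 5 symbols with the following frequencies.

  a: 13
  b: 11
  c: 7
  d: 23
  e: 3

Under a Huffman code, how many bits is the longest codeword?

Merge the two lowest-weight nodes at each step:
merge e(3) and c(7): 10
merge 10 and b(11): 21
merge a(13) and 21: 34
merge d(23) and 34: 57
Maximum depth reached is 4.

4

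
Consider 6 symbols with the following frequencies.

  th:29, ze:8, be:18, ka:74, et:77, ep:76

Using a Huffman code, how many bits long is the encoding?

Greedily combine the two least-frequent nodes:
merge ze(8) and be(18): 26
merge 26 and th(29): 55
merge 55 and ka(74): 129
merge ep(76) and et(77): 153
merge 129 and 153: 282
Total encoded bits = sum of merged weights = 26 + 55 + 129 + 153 + 282 = 645.

645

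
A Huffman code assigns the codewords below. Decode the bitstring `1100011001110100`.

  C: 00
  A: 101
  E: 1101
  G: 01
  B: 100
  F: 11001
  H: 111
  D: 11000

DFEC

Read left to right; each codeword is recognised as soon as it completes (prefix code):
  11000→D | 11001→F | 1101→E | 00→C
Decoded message: DFEC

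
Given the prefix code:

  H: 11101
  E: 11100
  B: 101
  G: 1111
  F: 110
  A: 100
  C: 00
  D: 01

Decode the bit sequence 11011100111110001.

FEGAD

Read left to right; each codeword is recognised as soon as it completes (prefix code):
  110→F | 11100→E | 1111→G | 100→A | 01→D
Decoded message: FEGAD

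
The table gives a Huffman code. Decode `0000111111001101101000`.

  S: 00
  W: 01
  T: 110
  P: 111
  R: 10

SSPPSTTRS

Read left to right; each codeword is recognised as soon as it completes (prefix code):
  00→S | 00→S | 111→P | 111→P | 00→S | 110→T | 110→T | 10→R | 00→S
Decoded message: SSPPSTTRS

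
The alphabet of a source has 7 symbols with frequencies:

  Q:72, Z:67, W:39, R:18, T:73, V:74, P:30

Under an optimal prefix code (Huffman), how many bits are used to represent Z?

Huffman merges, smallest pair first:
merge R(18) and P(30): 48
merge W(39) and 48: 87
merge Z(67) and Q(72): 139
merge T(73) and V(74): 147
merge 87 and 139: 226
merge 147 and 226: 373
Z sits 3 levels below the root, so its codeword is 3 bits.

3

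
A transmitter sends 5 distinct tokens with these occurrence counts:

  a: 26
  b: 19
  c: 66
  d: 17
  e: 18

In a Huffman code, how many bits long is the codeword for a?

Huffman merges, smallest pair first:
merge d(17) and e(18): 35
merge b(19) and a(26): 45
merge 35 and 45: 80
merge c(66) and 80: 146
The subtree containing a is merged 3 times, so code length = 3.

3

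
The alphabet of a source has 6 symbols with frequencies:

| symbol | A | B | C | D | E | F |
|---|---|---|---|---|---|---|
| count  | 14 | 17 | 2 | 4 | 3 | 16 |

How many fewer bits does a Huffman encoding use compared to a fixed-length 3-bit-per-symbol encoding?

Fixed-length: 3 bits × 56 symbols = 168 bits.
Huffman merges:
merge C(2) and E(3): 5
merge D(4) and 5: 9
merge 9 and A(14): 23
merge F(16) and B(17): 33
merge 23 and 33: 56
Huffman total = 5 + 9 + 23 + 33 + 56 = 126 bits.
Saving = 168 − 126 = 42 bits.

42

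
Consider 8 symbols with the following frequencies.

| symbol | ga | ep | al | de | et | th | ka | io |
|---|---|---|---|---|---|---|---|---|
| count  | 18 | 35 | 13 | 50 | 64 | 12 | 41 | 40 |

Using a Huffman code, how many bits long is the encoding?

773

Greedily combine the two least-frequent nodes:
merge th(12) and al(13): 25
merge ga(18) and 25: 43
merge ep(35) and io(40): 75
merge ka(41) and 43: 84
merge de(50) and et(64): 114
merge 75 and 84: 159
merge 114 and 159: 273
Each symbol's bit-cost is frequency × depth; summing gives 773 bits (equivalently 25 + 43 + 75 + 84 + 114 + 159 + 273).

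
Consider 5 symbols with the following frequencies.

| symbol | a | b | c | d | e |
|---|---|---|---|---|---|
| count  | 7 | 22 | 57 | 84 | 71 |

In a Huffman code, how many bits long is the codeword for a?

3

Build the tree from the bottom:
combine a(7), b(22) → 29
combine 29, c(57) → 86
combine e(71), d(84) → 155
combine 86, 155 → 241
a sits 3 levels below the root, so its codeword is 3 bits.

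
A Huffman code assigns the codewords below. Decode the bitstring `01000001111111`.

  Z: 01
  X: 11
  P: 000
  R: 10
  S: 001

ZPSXXX

Read left to right; each codeword is recognised as soon as it completes (prefix code):
  01→Z | 000→P | 001→S | 11→X | 11→X | 11→X
Decoded message: ZPSXXX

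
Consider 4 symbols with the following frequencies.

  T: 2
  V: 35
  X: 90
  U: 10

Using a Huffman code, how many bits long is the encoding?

196

Merge the two smallest weights repeatedly:
T(2) + U(10) → 12
12 + V(35) → 47
47 + X(90) → 137
The encoded length is the sum of every internal node's weight: 12 + 47 + 137 = 196 bits.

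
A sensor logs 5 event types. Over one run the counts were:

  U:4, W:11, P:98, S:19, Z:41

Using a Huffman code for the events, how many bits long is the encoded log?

Merge the two smallest weights repeatedly:
U(4) + W(11) → 15
15 + S(19) → 34
34 + Z(41) → 75
75 + P(98) → 173
Total encoded bits = sum of merged weights = 15 + 34 + 75 + 173 = 297.

297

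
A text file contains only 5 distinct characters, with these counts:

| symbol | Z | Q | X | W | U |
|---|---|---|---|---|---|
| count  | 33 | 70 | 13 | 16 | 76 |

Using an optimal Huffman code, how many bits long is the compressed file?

431

Build the Huffman tree bottom-up:
combine X(13), W(16) → 29
combine 29, Z(33) → 62
combine 62, Q(70) → 132
combine U(76), 132 → 208
Each symbol's bit-cost is frequency × depth; summing gives 431 bits (equivalently 29 + 62 + 132 + 208).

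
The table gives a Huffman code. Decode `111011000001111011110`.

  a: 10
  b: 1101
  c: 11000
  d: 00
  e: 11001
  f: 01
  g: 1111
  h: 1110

hcdgfh

Read left to right; each codeword is recognised as soon as it completes (prefix code):
  1110→h | 11000→c | 00→d | 1111→g | 01→f | 1110→h
Decoded message: hcdgfh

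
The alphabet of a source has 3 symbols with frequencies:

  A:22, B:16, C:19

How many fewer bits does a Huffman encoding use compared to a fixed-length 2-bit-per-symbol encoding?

22

Fixed-length: 2 bits × 57 symbols = 114 bits.
Huffman merges:
merge B(16) and C(19): 35
merge A(22) and 35: 57
Huffman total = 35 + 57 = 92 bits.
Saving = 114 − 92 = 22 bits.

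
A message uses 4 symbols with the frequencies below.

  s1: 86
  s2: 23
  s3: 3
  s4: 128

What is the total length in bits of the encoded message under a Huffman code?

Build the Huffman tree bottom-up:
s3(3) + s2(23) → 26
26 + s1(86) → 112
112 + s4(128) → 240
Total encoded bits = sum of merged weights = 26 + 112 + 240 = 378.

378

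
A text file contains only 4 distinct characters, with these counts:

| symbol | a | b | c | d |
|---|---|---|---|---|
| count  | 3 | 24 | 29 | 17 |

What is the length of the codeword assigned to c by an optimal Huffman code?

1

Build the tree from the bottom:
combine a(3), d(17) → 20
combine 20, b(24) → 44
combine c(29), 44 → 73
c sits one level below the root: a 1-bit codeword.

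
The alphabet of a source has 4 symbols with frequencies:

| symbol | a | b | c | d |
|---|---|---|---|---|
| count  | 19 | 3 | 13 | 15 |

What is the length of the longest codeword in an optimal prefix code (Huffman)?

Merge the two lowest-weight nodes at each step:
b(3) + c(13) → 16
d(15) + 16 → 31
a(19) + 31 → 50
The first pair merged (b, c) ends up deepest, at depth 3.

3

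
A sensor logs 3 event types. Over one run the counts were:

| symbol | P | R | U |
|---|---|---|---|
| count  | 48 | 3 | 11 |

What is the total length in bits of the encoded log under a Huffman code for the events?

76

Merge the two smallest weights repeatedly:
combine R(3), U(11) → 14
combine 14, P(48) → 62
Each symbol's bit-cost is frequency × depth; summing gives 76 bits (equivalently 14 + 62).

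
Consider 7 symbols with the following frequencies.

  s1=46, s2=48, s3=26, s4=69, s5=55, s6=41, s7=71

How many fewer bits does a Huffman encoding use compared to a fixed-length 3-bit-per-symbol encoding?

Fixed-length: 3 bits × 356 symbols = 1068 bits.
Huffman merges:
combine s3(26), s6(41) → 67
combine s1(46), s2(48) → 94
combine s5(55), 67 → 122
combine s4(69), s7(71) → 140
combine 94, 122 → 216
combine 140, 216 → 356
Huffman total = 67 + 94 + 122 + 140 + 216 + 356 = 995 bits.
Saving = 1068 − 995 = 73 bits.

73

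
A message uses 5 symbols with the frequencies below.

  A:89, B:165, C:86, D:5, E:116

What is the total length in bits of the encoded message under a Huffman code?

1013

Build the Huffman tree bottom-up:
D(5) + C(86) → 91
A(89) + 91 → 180
E(116) + B(165) → 281
180 + 281 → 461
Each symbol's bit-cost is frequency × depth; summing gives 1013 bits (equivalently 91 + 180 + 281 + 461).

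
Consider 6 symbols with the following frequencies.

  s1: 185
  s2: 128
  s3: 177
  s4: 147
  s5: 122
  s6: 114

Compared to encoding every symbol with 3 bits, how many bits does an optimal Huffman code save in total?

Fixed-length: 3 bits × 873 symbols = 2619 bits.
Huffman merges:
combine s6(114), s5(122) → 236
combine s2(128), s4(147) → 275
combine s3(177), s1(185) → 362
combine 236, 275 → 511
combine 362, 511 → 873
Huffman total = 236 + 275 + 362 + 511 + 873 = 2257 bits.
Saving = 2619 − 2257 = 362 bits.

362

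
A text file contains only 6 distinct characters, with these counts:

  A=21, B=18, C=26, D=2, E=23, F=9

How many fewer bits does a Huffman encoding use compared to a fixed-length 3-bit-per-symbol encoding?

Fixed-length: 3 bits × 99 symbols = 297 bits.
Huffman merges:
combine D(2), F(9) → 11
combine 11, B(18) → 29
combine A(21), E(23) → 44
combine C(26), 29 → 55
combine 44, 55 → 99
Huffman total = 11 + 29 + 44 + 55 + 99 = 238 bits.
Saving = 297 − 238 = 59 bits.

59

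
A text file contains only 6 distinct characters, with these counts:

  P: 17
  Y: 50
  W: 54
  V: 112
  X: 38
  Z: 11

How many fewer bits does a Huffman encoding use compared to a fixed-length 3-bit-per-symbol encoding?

Fixed-length: 3 bits × 282 symbols = 846 bits.
Huffman merges:
merge Z(11) and P(17): 28
merge 28 and X(38): 66
merge Y(50) and W(54): 104
merge 66 and 104: 170
merge V(112) and 170: 282
Huffman total = 28 + 66 + 104 + 170 + 282 = 650 bits.
Saving = 846 − 650 = 196 bits.

196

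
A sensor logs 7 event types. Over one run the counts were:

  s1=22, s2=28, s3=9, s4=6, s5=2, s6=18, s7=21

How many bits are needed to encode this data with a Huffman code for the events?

272

Merge the two smallest weights repeatedly:
merge s5(2) and s4(6): 8
merge 8 and s3(9): 17
merge 17 and s6(18): 35
merge s7(21) and s1(22): 43
merge s2(28) and 35: 63
merge 43 and 63: 106
Total encoded bits = sum of merged weights = 8 + 17 + 35 + 43 + 63 + 106 = 272.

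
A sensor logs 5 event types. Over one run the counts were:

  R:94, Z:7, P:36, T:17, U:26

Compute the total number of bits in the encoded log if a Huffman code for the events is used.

340

Merge the two smallest weights repeatedly:
combine Z(7), T(17) → 24
combine 24, U(26) → 50
combine P(36), 50 → 86
combine 86, R(94) → 180
The encoded length is the sum of every internal node's weight: 24 + 50 + 86 + 180 = 340 bits.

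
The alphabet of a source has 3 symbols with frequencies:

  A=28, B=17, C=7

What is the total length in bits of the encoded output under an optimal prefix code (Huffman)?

76

Merge the two smallest weights repeatedly:
merge C(7) and B(17): 24
merge 24 and A(28): 52
The encoded length is the sum of every internal node's weight: 24 + 52 = 76 bits.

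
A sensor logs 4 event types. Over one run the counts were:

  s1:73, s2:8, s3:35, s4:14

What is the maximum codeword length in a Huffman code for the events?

3

Merge the two lowest-weight nodes at each step:
combine s2(8), s4(14) → 22
combine 22, s3(35) → 57
combine 57, s1(73) → 130
The rarest symbols sit at the bottom; the longest codeword is 3 bits.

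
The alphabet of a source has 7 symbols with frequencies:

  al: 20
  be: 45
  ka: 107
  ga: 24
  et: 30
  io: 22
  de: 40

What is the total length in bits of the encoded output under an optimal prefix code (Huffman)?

Greedily combine the two least-frequent nodes:
merge al(20) and io(22): 42
merge ga(24) and et(30): 54
merge de(40) and 42: 82
merge be(45) and 54: 99
merge 82 and 99: 181
merge ka(107) and 181: 288
Total encoded bits = sum of merged weights = 42 + 54 + 82 + 99 + 181 + 288 = 746.

746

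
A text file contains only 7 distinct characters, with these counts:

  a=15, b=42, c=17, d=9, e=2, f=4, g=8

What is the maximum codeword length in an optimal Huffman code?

5

Merge the two lowest-weight nodes at each step:
merge e(2) and f(4): 6
merge 6 and g(8): 14
merge d(9) and 14: 23
merge a(15) and c(17): 32
merge 23 and 32: 55
merge b(42) and 55: 97
The rarest symbols sit at the bottom; the longest codeword is 5 bits.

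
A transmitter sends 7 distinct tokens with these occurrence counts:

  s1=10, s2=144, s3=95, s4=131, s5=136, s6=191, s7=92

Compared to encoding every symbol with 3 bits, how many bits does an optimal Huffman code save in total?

Fixed-length: 3 bits × 799 symbols = 2397 bits.
Huffman merges:
merge s1(10) and s7(92): 102
merge s3(95) and 102: 197
merge s4(131) and s5(136): 267
merge s2(144) and s6(191): 335
merge 197 and 267: 464
merge 335 and 464: 799
Huffman total = 102 + 197 + 267 + 335 + 464 + 799 = 2164 bits.
Saving = 2397 − 2164 = 233 bits.

233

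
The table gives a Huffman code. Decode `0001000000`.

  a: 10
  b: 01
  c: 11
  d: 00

Read left to right; each codeword is recognised as soon as it completes (prefix code):
  00→d | 01→b | 00→d | 00→d | 00→d
Decoded message: dbddd

dbddd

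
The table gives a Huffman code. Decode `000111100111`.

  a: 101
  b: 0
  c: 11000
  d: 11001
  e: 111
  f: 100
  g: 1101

Read left to right; each codeword is recognised as soon as it completes (prefix code):
  0→b | 0→b | 0→b | 111→e | 100→f | 111→e
Decoded message: bbbefe

bbbefe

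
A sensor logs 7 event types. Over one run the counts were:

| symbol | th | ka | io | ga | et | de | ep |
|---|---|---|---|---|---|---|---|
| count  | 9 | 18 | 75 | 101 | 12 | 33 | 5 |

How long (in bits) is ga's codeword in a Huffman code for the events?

Repeatedly merge the two smallest:
merge ep(5) and th(9): 14
merge et(12) and 14: 26
merge ka(18) and 26: 44
merge de(33) and 44: 77
merge io(75) and 77: 152
merge ga(101) and 152: 253
ga sits one level below the root: a 1-bit codeword.

1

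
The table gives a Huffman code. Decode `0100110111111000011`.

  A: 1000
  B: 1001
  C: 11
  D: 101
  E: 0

Read left to right; each codeword is recognised as soon as it completes (prefix code):
  0→E | 1001→B | 101→D | 11→C | 11→C | 1000→A | 0→E | 11→C
Decoded message: EBDCCAEC

EBDCCAEC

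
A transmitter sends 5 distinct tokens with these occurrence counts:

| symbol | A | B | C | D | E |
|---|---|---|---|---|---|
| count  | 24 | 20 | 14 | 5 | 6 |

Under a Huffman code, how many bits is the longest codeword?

3

Merge the two lowest-weight nodes at each step:
combine D(5), E(6) → 11
combine 11, C(14) → 25
combine B(20), A(24) → 44
combine 25, 44 → 69
Maximum depth reached is 3.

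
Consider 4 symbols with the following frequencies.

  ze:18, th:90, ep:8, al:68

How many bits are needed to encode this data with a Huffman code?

Greedily combine the two least-frequent nodes:
ep(8) + ze(18) → 26
26 + al(68) → 94
th(90) + 94 → 184
The encoded length is the sum of every internal node's weight: 26 + 94 + 184 = 304 bits.

304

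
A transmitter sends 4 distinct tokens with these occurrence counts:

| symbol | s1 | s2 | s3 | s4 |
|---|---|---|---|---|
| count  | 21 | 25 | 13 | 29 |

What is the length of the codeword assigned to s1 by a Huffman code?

Huffman merges, smallest pair first:
s3(13) + s1(21) → 34
s2(25) + s4(29) → 54
34 + 54 → 88
s1 sits 2 levels below the root, so its codeword is 2 bits.

2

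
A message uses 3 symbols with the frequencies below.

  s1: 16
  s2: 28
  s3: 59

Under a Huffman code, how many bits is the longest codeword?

Merge the two lowest-weight nodes at each step:
combine s1(16), s2(28) → 44
combine 44, s3(59) → 103
Maximum depth reached is 2.

2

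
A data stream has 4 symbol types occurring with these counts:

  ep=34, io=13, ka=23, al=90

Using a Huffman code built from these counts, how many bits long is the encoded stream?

Merge the two smallest weights repeatedly:
io(13) + ka(23) → 36
ep(34) + 36 → 70
70 + al(90) → 160
Each symbol's bit-cost is frequency × depth; summing gives 266 bits (equivalently 36 + 70 + 160).

266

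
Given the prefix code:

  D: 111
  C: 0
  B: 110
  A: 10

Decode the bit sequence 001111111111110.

CCDDDDC

Read left to right; each codeword is recognised as soon as it completes (prefix code):
  0→C | 0→C | 111→D | 111→D | 111→D | 111→D | 0→C
Decoded message: CCDDDDC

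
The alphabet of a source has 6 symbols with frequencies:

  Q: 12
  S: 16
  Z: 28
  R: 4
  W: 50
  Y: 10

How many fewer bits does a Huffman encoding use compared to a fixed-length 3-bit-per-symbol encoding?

Fixed-length: 3 bits × 120 symbols = 360 bits.
Huffman merges:
R(4) + Y(10) → 14
Q(12) + 14 → 26
S(16) + 26 → 42
Z(28) + 42 → 70
W(50) + 70 → 120
Huffman total = 14 + 26 + 42 + 70 + 120 = 272 bits.
Saving = 360 − 272 = 88 bits.

88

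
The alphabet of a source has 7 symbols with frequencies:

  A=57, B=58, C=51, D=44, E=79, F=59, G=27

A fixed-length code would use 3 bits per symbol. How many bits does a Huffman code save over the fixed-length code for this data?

79

Fixed-length: 3 bits × 375 symbols = 1125 bits.
Huffman merges:
G(27) + D(44) → 71
C(51) + A(57) → 108
B(58) + F(59) → 117
71 + E(79) → 150
108 + 117 → 225
150 + 225 → 375
Huffman total = 71 + 108 + 117 + 150 + 225 + 375 = 1046 bits.
Saving = 1125 − 1046 = 79 bits.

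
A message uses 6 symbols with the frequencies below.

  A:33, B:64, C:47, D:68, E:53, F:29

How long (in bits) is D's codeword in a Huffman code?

Build the tree from the bottom:
F(29) + A(33) → 62
C(47) + E(53) → 100
62 + B(64) → 126
D(68) + 100 → 168
126 + 168 → 294
D's leaf is at depth 2, giving a 2-bit codeword.

2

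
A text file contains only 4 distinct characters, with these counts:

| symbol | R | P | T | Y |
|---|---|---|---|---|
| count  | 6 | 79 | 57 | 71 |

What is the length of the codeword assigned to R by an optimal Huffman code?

3

Build the tree from the bottom:
R(6) + T(57) → 63
63 + Y(71) → 134
P(79) + 134 → 213
The subtree containing R is merged 3 times, so code length = 3.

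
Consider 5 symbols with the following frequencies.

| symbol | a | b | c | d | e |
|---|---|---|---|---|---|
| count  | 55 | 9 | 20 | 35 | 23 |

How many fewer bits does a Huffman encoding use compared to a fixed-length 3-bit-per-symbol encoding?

Fixed-length: 3 bits × 142 symbols = 426 bits.
Huffman merges:
merge b(9) and c(20): 29
merge e(23) and 29: 52
merge d(35) and 52: 87
merge a(55) and 87: 142
Huffman total = 29 + 52 + 87 + 142 = 310 bits.
Saving = 426 − 310 = 116 bits.

116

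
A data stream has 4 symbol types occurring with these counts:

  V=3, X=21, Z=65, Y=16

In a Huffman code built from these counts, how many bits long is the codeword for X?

2

Repeatedly merge the two smallest:
merge V(3) and Y(16): 19
merge 19 and X(21): 40
merge 40 and Z(65): 105
X sits 2 levels below the root, so its codeword is 2 bits.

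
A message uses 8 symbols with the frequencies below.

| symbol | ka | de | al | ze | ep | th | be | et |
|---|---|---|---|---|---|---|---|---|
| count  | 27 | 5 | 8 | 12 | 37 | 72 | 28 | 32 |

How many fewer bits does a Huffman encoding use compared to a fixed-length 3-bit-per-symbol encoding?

71

Fixed-length: 3 bits × 221 symbols = 663 bits.
Huffman merges:
combine de(5), al(8) → 13
combine ze(12), 13 → 25
combine 25, ka(27) → 52
combine be(28), et(32) → 60
combine ep(37), 52 → 89
combine 60, th(72) → 132
combine 89, 132 → 221
Huffman total = 13 + 25 + 52 + 60 + 89 + 132 + 221 = 592 bits.
Saving = 663 − 592 = 71 bits.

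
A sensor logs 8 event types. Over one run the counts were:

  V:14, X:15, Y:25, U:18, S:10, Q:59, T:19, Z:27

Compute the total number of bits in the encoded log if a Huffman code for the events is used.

Greedily combine the two least-frequent nodes:
merge S(10) and V(14): 24
merge X(15) and U(18): 33
merge T(19) and 24: 43
merge Y(25) and Z(27): 52
merge 33 and 43: 76
merge 52 and Q(59): 111
merge 76 and 111: 187
Each symbol's bit-cost is frequency × depth; summing gives 526 bits (equivalently 24 + 33 + 43 + 52 + 76 + 111 + 187).

526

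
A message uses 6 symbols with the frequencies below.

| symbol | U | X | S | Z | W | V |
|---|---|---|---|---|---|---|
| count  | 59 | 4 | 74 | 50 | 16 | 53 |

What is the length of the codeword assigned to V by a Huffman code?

2

Build the tree from the bottom:
X(4) + W(16) → 20
20 + Z(50) → 70
V(53) + U(59) → 112
70 + S(74) → 144
112 + 144 → 256
The subtree containing V is merged 2 times, so code length = 2.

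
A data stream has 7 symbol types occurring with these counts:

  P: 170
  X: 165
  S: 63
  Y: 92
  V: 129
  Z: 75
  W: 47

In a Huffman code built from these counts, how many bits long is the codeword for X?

Huffman merges, smallest pair first:
W(47) + S(63) → 110
Z(75) + Y(92) → 167
110 + V(129) → 239
X(165) + 167 → 332
P(170) + 239 → 409
332 + 409 → 741
X's leaf is at depth 2, giving a 2-bit codeword.

2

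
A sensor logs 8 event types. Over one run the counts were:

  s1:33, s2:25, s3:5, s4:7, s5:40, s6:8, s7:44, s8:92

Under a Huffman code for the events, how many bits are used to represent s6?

Build the tree from the bottom:
merge s3(5) and s4(7): 12
merge s6(8) and 12: 20
merge 20 and s2(25): 45
merge s1(33) and s5(40): 73
merge s7(44) and 45: 89
merge 73 and 89: 162
merge s8(92) and 162: 254
s6's leaf is at depth 5, giving a 5-bit codeword.

5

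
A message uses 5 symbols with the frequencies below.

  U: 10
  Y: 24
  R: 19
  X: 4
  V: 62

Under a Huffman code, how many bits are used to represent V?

1

Huffman merges, smallest pair first:
X(4) + U(10) → 14
14 + R(19) → 33
Y(24) + 33 → 57
57 + V(62) → 119
V is merged only at the final step, so code length = 1.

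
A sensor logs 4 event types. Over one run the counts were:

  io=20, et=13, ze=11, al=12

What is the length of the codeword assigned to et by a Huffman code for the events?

Repeatedly merge the two smallest:
merge ze(11) and al(12): 23
merge et(13) and io(20): 33
merge 23 and 33: 56
The subtree containing et is merged 2 times, so code length = 2.

2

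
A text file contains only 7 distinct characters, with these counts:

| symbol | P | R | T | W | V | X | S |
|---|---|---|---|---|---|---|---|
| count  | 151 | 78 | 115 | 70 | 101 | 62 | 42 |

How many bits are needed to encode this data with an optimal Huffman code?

1695

Merge the two smallest weights repeatedly:
S(42) + X(62) → 104
W(70) + R(78) → 148
V(101) + 104 → 205
T(115) + 148 → 263
P(151) + 205 → 356
263 + 356 → 619
Each symbol's bit-cost is frequency × depth; summing gives 1695 bits (equivalently 104 + 148 + 205 + 263 + 356 + 619).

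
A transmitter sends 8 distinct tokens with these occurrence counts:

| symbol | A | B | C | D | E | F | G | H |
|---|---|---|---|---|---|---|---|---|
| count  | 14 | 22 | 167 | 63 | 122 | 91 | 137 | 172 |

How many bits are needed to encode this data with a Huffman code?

Greedily combine the two least-frequent nodes:
combine A(14), B(22) → 36
combine 36, D(63) → 99
combine F(91), 99 → 190
combine E(122), G(137) → 259
combine C(167), H(172) → 339
combine 190, 259 → 449
combine 339, 449 → 788
Each symbol's bit-cost is frequency × depth; summing gives 2160 bits (equivalently 36 + 99 + 190 + 259 + 339 + 449 + 788).

2160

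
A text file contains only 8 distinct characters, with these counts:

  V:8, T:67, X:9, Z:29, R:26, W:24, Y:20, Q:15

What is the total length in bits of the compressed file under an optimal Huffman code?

Greedily combine the two least-frequent nodes:
V(8) + X(9) → 17
Q(15) + 17 → 32
Y(20) + W(24) → 44
R(26) + Z(29) → 55
32 + 44 → 76
55 + T(67) → 122
76 + 122 → 198
Total encoded bits = sum of merged weights = 17 + 32 + 44 + 55 + 76 + 122 + 198 = 544.

544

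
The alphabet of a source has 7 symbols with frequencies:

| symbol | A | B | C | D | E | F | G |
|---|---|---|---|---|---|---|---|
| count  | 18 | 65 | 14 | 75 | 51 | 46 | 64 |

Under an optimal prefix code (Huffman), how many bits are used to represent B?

Repeatedly merge the two smallest:
C(14) + A(18) → 32
32 + F(46) → 78
E(51) + G(64) → 115
B(65) + D(75) → 140
78 + 115 → 193
140 + 193 → 333
B sits 2 levels below the root, so its codeword is 2 bits.

2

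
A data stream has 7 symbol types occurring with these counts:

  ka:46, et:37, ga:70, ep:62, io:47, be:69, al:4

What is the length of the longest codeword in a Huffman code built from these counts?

4

Merge the two lowest-weight nodes at each step:
combine al(4), et(37) → 41
combine 41, ka(46) → 87
combine io(47), ep(62) → 109
combine be(69), ga(70) → 139
combine 87, 109 → 196
combine 139, 196 → 335
The first pair merged (al, et) ends up deepest, at depth 4.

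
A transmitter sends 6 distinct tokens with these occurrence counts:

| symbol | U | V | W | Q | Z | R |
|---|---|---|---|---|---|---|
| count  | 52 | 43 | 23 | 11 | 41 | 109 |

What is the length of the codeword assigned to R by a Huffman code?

1

Huffman merges, smallest pair first:
merge Q(11) and W(23): 34
merge 34 and Z(41): 75
merge V(43) and U(52): 95
merge 75 and 95: 170
merge R(109) and 170: 279
R sits one level below the root: a 1-bit codeword.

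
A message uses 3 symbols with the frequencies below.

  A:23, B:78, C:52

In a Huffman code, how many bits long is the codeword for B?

Build the tree from the bottom:
combine A(23), C(52) → 75
combine 75, B(78) → 153
B is merged only at the final step, so code length = 1.

1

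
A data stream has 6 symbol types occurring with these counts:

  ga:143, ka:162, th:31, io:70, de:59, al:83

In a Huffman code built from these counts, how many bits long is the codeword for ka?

Build the tree from the bottom:
th(31) + de(59) → 90
io(70) + al(83) → 153
90 + ga(143) → 233
153 + ka(162) → 315
233 + 315 → 548
ka's leaf is at depth 2, giving a 2-bit codeword.

2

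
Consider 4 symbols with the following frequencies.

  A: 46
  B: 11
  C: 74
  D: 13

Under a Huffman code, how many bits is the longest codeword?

Merge the two lowest-weight nodes at each step:
merge B(11) and D(13): 24
merge 24 and A(46): 70
merge 70 and C(74): 144
The first pair merged (B, D) ends up deepest, at depth 3.

3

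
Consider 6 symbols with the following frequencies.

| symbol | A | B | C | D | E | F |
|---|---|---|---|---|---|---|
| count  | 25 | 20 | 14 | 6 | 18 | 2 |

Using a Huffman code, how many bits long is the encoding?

200

Merge the two smallest weights repeatedly:
F(2) + D(6) → 8
8 + C(14) → 22
E(18) + B(20) → 38
22 + A(25) → 47
38 + 47 → 85
Total encoded bits = sum of merged weights = 8 + 22 + 38 + 47 + 85 = 200.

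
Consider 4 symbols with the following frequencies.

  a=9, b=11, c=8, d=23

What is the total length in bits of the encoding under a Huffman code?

Build the Huffman tree bottom-up:
merge c(8) and a(9): 17
merge b(11) and 17: 28
merge d(23) and 28: 51
Total encoded bits = sum of merged weights = 17 + 28 + 51 = 96.

96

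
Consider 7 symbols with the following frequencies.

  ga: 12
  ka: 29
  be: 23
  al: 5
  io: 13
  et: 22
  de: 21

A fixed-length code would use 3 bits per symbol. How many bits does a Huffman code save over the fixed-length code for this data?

35

Fixed-length: 3 bits × 125 symbols = 375 bits.
Huffman merges:
combine al(5), ga(12) → 17
combine io(13), 17 → 30
combine de(21), et(22) → 43
combine be(23), ka(29) → 52
combine 30, 43 → 73
combine 52, 73 → 125
Huffman total = 17 + 30 + 43 + 52 + 73 + 125 = 340 bits.
Saving = 375 − 340 = 35 bits.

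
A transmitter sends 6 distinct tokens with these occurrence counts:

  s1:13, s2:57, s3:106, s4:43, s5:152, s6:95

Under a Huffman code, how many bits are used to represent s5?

Build the tree from the bottom:
merge s1(13) and s4(43): 56
merge 56 and s2(57): 113
merge s6(95) and s3(106): 201
merge 113 and s5(152): 265
merge 201 and 265: 466
s5's leaf is at depth 2, giving a 2-bit codeword.

2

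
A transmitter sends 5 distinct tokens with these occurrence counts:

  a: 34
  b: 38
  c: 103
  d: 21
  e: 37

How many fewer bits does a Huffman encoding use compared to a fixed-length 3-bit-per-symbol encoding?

Fixed-length: 3 bits × 233 symbols = 699 bits.
Huffman merges:
d(21) + a(34) → 55
e(37) + b(38) → 75
55 + 75 → 130
c(103) + 130 → 233
Huffman total = 55 + 75 + 130 + 233 = 493 bits.
Saving = 699 − 493 = 206 bits.

206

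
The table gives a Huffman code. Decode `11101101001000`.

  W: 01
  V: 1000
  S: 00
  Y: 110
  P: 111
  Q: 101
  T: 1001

Read left to right; each codeword is recognised as soon as it completes (prefix code):
  111→P | 01→W | 101→Q | 00→S | 1000→V
Decoded message: PWQSV

PWQSV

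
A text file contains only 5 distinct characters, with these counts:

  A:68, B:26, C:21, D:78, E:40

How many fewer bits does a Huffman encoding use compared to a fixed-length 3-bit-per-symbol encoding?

Fixed-length: 3 bits × 233 symbols = 699 bits.
Huffman merges:
merge C(21) and B(26): 47
merge E(40) and 47: 87
merge A(68) and D(78): 146
merge 87 and 146: 233
Huffman total = 47 + 87 + 146 + 233 = 513 bits.
Saving = 699 − 513 = 186 bits.

186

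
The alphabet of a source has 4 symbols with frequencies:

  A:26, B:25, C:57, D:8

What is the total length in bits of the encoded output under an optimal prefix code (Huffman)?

208

Build the Huffman tree bottom-up:
D(8) + B(25) → 33
A(26) + 33 → 59
C(57) + 59 → 116
Each symbol's bit-cost is frequency × depth; summing gives 208 bits (equivalently 33 + 59 + 116).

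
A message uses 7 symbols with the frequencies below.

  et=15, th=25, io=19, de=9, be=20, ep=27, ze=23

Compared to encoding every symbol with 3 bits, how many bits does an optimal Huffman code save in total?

Fixed-length: 3 bits × 138 symbols = 414 bits.
Huffman merges:
de(9) + et(15) → 24
io(19) + be(20) → 39
ze(23) + 24 → 47
th(25) + ep(27) → 52
39 + 47 → 86
52 + 86 → 138
Huffman total = 24 + 39 + 47 + 52 + 86 + 138 = 386 bits.
Saving = 414 − 386 = 28 bits.

28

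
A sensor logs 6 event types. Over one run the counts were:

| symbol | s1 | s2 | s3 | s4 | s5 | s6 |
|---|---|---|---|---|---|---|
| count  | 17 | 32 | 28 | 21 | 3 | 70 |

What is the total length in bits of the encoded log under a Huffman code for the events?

393

Merge the two smallest weights repeatedly:
merge s5(3) and s1(17): 20
merge 20 and s4(21): 41
merge s3(28) and s2(32): 60
merge 41 and 60: 101
merge s6(70) and 101: 171
Total encoded bits = sum of merged weights = 20 + 41 + 60 + 101 + 171 = 393.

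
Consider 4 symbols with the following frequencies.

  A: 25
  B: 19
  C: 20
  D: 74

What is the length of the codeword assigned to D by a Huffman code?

Build the tree from the bottom:
combine B(19), C(20) → 39
combine A(25), 39 → 64
combine 64, D(74) → 138
D is merged only at the final step, so code length = 1.

1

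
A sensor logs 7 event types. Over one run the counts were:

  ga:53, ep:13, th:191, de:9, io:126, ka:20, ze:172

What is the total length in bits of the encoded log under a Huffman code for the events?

1327

Merge the two smallest weights repeatedly:
de(9) + ep(13) → 22
ka(20) + 22 → 42
42 + ga(53) → 95
95 + io(126) → 221
ze(172) + th(191) → 363
221 + 363 → 584
The encoded length is the sum of every internal node's weight: 22 + 42 + 95 + 221 + 363 + 584 = 1327 bits.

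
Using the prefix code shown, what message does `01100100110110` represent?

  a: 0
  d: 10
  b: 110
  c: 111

abadabb

Read left to right; each codeword is recognised as soon as it completes (prefix code):
  0→a | 110→b | 0→a | 10→d | 0→a | 110→b | 110→b
Decoded message: abadabb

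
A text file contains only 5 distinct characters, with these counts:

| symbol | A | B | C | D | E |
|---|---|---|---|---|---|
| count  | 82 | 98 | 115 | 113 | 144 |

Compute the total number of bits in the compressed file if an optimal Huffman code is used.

Build the Huffman tree bottom-up:
A(82) + B(98) → 180
D(113) + C(115) → 228
E(144) + 180 → 324
228 + 324 → 552
The encoded length is the sum of every internal node's weight: 180 + 228 + 324 + 552 = 1284 bits.

1284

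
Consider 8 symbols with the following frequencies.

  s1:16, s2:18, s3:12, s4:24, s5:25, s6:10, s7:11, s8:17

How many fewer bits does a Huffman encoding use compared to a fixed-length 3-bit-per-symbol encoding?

4

Fixed-length: 3 bits × 133 symbols = 399 bits.
Huffman merges:
merge s6(10) and s7(11): 21
merge s3(12) and s1(16): 28
merge s8(17) and s2(18): 35
merge 21 and s4(24): 45
merge s5(25) and 28: 53
merge 35 and 45: 80
merge 53 and 80: 133
Huffman total = 21 + 28 + 35 + 45 + 53 + 80 + 133 = 395 bits.
Saving = 399 − 395 = 4 bits.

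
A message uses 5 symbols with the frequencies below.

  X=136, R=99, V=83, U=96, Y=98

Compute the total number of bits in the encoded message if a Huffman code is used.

Build the Huffman tree bottom-up:
V(83) + U(96) → 179
Y(98) + R(99) → 197
X(136) + 179 → 315
197 + 315 → 512
Each symbol's bit-cost is frequency × depth; summing gives 1203 bits (equivalently 179 + 197 + 315 + 512).

1203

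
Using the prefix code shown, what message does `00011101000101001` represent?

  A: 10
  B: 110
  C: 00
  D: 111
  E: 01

Read left to right; each codeword is recognised as soon as it completes (prefix code):
  00→C | 01→E | 110→B | 10→A | 00→C | 10→A | 10→A | 01→E
Decoded message: CEBACAAE

CEBACAAE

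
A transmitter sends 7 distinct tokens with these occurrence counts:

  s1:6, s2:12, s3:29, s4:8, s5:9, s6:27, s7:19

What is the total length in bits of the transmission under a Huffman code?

288

Merge the two smallest weights repeatedly:
s1(6) + s4(8) → 14
s5(9) + s2(12) → 21
14 + s7(19) → 33
21 + s6(27) → 48
s3(29) + 33 → 62
48 + 62 → 110
Total encoded bits = sum of merged weights = 14 + 21 + 33 + 48 + 62 + 110 = 288.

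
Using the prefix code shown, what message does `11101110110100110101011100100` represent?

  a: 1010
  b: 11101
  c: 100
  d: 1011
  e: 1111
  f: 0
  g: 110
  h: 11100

bggcgahc

Read left to right; each codeword is recognised as soon as it completes (prefix code):
  11101→b | 110→g | 110→g | 100→c | 110→g | 1010→a | 11100→h | 100→c
Decoded message: bggcgahc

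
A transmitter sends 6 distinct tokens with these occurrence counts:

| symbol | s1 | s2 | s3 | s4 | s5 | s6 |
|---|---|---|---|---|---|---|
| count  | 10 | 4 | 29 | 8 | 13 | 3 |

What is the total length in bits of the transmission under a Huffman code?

150

Merge the two smallest weights repeatedly:
merge s6(3) and s2(4): 7
merge 7 and s4(8): 15
merge s1(10) and s5(13): 23
merge 15 and 23: 38
merge s3(29) and 38: 67
Each symbol's bit-cost is frequency × depth; summing gives 150 bits (equivalently 7 + 15 + 23 + 38 + 67).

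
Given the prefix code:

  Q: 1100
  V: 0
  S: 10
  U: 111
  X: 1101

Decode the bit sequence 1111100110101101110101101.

Read left to right; each codeword is recognised as soon as it completes (prefix code):
  111→U | 1100→Q | 1101→X | 0→V | 1101→X | 1101→X | 0→V | 1101→X
Decoded message: UQXVXXVX

UQXVXXVX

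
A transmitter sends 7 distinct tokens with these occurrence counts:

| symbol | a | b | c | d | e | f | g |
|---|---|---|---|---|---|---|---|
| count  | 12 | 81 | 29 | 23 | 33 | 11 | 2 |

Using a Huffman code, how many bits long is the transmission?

449

Greedily combine the two least-frequent nodes:
merge g(2) and f(11): 13
merge a(12) and 13: 25
merge d(23) and 25: 48
merge c(29) and e(33): 62
merge 48 and 62: 110
merge b(81) and 110: 191
Total encoded bits = sum of merged weights = 13 + 25 + 48 + 62 + 110 + 191 = 449.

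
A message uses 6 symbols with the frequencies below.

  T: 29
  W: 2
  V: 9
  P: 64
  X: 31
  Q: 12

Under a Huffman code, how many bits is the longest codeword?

Merge the two lowest-weight nodes at each step:
merge W(2) and V(9): 11
merge 11 and Q(12): 23
merge 23 and T(29): 52
merge X(31) and 52: 83
merge P(64) and 83: 147
The first pair merged (W, V) ends up deepest, at depth 5.

5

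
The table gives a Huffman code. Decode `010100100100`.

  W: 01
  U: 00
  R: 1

Read left to right; each codeword is recognised as soon as it completes (prefix code):
  01→W | 01→W | 00→U | 1→R | 00→U | 1→R | 00→U
Decoded message: WWURURU

WWURURU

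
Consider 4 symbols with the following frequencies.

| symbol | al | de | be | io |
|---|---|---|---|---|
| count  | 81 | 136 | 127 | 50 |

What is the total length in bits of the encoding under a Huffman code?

783

Build the Huffman tree bottom-up:
io(50) + al(81) → 131
be(127) + 131 → 258
de(136) + 258 → 394
Total encoded bits = sum of merged weights = 131 + 258 + 394 = 783.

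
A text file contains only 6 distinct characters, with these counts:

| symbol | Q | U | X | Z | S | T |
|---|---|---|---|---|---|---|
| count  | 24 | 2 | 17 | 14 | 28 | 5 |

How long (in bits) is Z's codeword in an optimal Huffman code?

Repeatedly merge the two smallest:
U(2) + T(5) → 7
7 + Z(14) → 21
X(17) + 21 → 38
Q(24) + S(28) → 52
38 + 52 → 90
Z's leaf is at depth 3, giving a 3-bit codeword.

3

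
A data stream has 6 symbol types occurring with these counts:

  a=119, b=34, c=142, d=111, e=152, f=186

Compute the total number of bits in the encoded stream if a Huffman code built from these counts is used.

1894

Greedily combine the two least-frequent nodes:
merge b(34) and d(111): 145
merge a(119) and c(142): 261
merge 145 and e(152): 297
merge f(186) and 261: 447
merge 297 and 447: 744
Each symbol's bit-cost is frequency × depth; summing gives 1894 bits (equivalently 145 + 261 + 297 + 447 + 744).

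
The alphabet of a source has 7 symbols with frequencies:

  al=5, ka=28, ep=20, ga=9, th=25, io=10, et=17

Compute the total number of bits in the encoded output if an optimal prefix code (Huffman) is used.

303

Build the Huffman tree bottom-up:
combine al(5), ga(9) → 14
combine io(10), 14 → 24
combine et(17), ep(20) → 37
combine 24, th(25) → 49
combine ka(28), 37 → 65
combine 49, 65 → 114
The encoded length is the sum of every internal node's weight: 14 + 24 + 37 + 49 + 65 + 114 = 303 bits.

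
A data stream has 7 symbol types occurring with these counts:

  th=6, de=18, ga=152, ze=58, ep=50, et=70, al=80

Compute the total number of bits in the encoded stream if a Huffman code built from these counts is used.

1094

Merge the two smallest weights repeatedly:
th(6) + de(18) → 24
24 + ep(50) → 74
ze(58) + et(70) → 128
74 + al(80) → 154
128 + ga(152) → 280
154 + 280 → 434
The encoded length is the sum of every internal node's weight: 24 + 74 + 128 + 154 + 280 + 434 = 1094 bits.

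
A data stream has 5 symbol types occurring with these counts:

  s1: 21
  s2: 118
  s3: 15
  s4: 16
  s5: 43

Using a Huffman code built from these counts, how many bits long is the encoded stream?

391

Greedily combine the two least-frequent nodes:
s3(15) + s4(16) → 31
s1(21) + 31 → 52
s5(43) + 52 → 95
95 + s2(118) → 213
Each symbol's bit-cost is frequency × depth; summing gives 391 bits (equivalently 31 + 52 + 95 + 213).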